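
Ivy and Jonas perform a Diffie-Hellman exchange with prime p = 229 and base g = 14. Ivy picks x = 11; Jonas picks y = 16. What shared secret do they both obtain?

Jonas sends B = g^y mod p = 14^16 mod 229.
14^1 ≡ 14 (mod 229)
14^2 = (14^1)^2 ≡ 14^2 = 196 ≡ 196 (mod 229)
14^4 = (14^2)^2 ≡ 196^2 = 38416 ≡ 173 (mod 229)
14^8 = (14^4)^2 ≡ 173^2 = 29929 ≡ 159 (mod 229)
14^16 = (14^8)^2 ≡ 159^2 = 25281 ≡ 91 (mod 229)
So B = 91. Ivy then computes K = B^x mod p = 91^11 mod 229.
91^1 ≡ 91 (mod 229)
91^2 = (91^1)^2 ≡ 91^2 = 8281 ≡ 37 (mod 229)
91^4 = (91^2)^2 ≡ 37^2 = 1369 ≡ 224 (mod 229)
91^8 = (91^4)^2 ≡ 224^2 = 50176 ≡ 25 (mod 229)
91^11 = 91^8 · 91^2 · 91^1 ≡ 25 · 37 · 91 ≡ 132 (mod 229).

132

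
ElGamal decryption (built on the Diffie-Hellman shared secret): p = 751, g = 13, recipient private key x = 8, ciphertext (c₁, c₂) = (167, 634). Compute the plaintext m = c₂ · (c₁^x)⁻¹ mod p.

240

Shared mask s = c₁^x mod p = 167^8 mod 751.
167^1 ≡ 167 (mod 751)
167^2 = (167^1)^2 ≡ 167^2 = 27889 ≡ 102 (mod 751)
167^4 = (167^2)^2 ≡ 102^2 = 10404 ≡ 641 (mod 751)
167^8 = (167^4)^2 ≡ 641^2 = 410881 ≡ 84 (mod 751)
So s = 84; s⁻¹ ≡ 152 (mod 751).
m = c₂ · s⁻¹ mod 751 = 634 · 152 mod 751 = 240.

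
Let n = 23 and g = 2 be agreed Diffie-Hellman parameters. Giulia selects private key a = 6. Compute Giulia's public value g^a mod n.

18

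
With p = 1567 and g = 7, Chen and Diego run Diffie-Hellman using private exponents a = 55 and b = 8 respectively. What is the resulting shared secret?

203

Diego sends B = g^b mod p = 7^8 mod 1567.
7^1 ≡ 7 (mod 1567)
7^2 = (7^1)^2 ≡ 7^2 = 49 ≡ 49 (mod 1567)
7^4 = (7^2)^2 ≡ 49^2 = 2401 ≡ 834 (mod 1567)
7^8 = (7^4)^2 ≡ 834^2 = 695556 ≡ 1375 (mod 1567)
So B = 1375. Chen then computes K = B^a mod p = 1375^55 mod 1567.
1375^1 ≡ 1375 (mod 1567)
1375^2 = (1375^1)^2 ≡ 1375^2 = 1890625 ≡ 823 (mod 1567)
1375^4 = (1375^2)^2 ≡ 823^2 = 677329 ≡ 385 (mod 1567)
1375^8 = (1375^4)^2 ≡ 385^2 = 148225 ≡ 927 (mod 1567)
1375^16 = (1375^8)^2 ≡ 927^2 = 859329 ≡ 613 (mod 1567)
1375^32 = (1375^16)^2 ≡ 613^2 = 375769 ≡ 1256 (mod 1567)
1375^55 = 1375^32 · 1375^16 · 1375^4 · 1375^2 · 1375^1 ≡ 1256 · 613 · 385 · 823 · 1375 ≡ 203 (mod 1567).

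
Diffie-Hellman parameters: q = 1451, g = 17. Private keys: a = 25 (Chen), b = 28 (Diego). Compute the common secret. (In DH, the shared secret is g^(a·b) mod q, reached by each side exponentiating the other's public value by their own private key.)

576

Chen sends A = g^a mod q = 17^25 mod 1451.
17^1 ≡ 17 (mod 1451)
17^2 = (17^1)^2 ≡ 17^2 = 289 ≡ 289 (mod 1451)
17^4 = (17^2)^2 ≡ 289^2 = 83521 ≡ 814 (mod 1451)
17^8 = (17^4)^2 ≡ 814^2 = 662596 ≡ 940 (mod 1451)
17^16 = (17^8)^2 ≡ 940^2 = 883600 ≡ 1392 (mod 1451)
17^25 = 17^16 · 17^8 · 17^1 ≡ 1392 · 940 · 17 ≡ 330 (mod 1451).
So A = 330. Diego then computes K = A^b mod q = 330^28 mod 1451.
330^1 ≡ 330 (mod 1451)
330^2 = (330^1)^2 ≡ 330^2 = 108900 ≡ 75 (mod 1451)
330^4 = (330^2)^2 ≡ 75^2 = 5625 ≡ 1272 (mod 1451)
330^8 = (330^4)^2 ≡ 1272^2 = 1617984 ≡ 119 (mod 1451)
330^16 = (330^8)^2 ≡ 119^2 = 14161 ≡ 1102 (mod 1451)
330^28 = 330^16 · 330^8 · 330^4 ≡ 1102 · 119 · 1272 ≡ 576 (mod 1451).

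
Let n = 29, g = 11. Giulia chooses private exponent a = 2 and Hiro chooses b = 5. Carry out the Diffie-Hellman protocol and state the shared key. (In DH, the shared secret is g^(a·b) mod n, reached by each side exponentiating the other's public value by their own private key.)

Hiro sends B = g^b mod n = 11^5 mod 29.
11^1 ≡ 11 (mod 29)
11^2 = (11^1)^2 ≡ 11^2 = 121 ≡ 5 (mod 29)
11^4 = (11^2)^2 ≡ 5^2 = 25 ≡ 25 (mod 29)
11^5 = 11^4 · 11^1 ≡ 25 · 11 ≡ 14 (mod 29).
So B = 14. Giulia then computes K = B^a mod n = 14^2 mod 29.
14^1 ≡ 14 (mod 29)
14^2 = (14^1)^2 ≡ 14^2 = 196 ≡ 22 (mod 29)

22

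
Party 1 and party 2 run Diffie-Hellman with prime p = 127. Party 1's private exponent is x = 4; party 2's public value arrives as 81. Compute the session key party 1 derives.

Shared key K = 81^4 mod 127.
81^1 ≡ 81 (mod 127)
81^2 = (81^1)^2 ≡ 81^2 = 6561 ≡ 84 (mod 127)
81^4 = (81^2)^2 ≡ 84^2 = 7056 ≡ 71 (mod 127)

71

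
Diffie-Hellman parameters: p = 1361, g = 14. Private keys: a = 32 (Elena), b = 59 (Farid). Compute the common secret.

Farid sends B = g^b mod p = 14^59 mod 1361.
14^1 ≡ 14 (mod 1361)
14^2 = (14^1)^2 ≡ 14^2 = 196 ≡ 196 (mod 1361)
14^4 = (14^2)^2 ≡ 196^2 = 38416 ≡ 308 (mod 1361)
14^8 = (14^4)^2 ≡ 308^2 = 94864 ≡ 955 (mod 1361)
14^16 = (14^8)^2 ≡ 955^2 = 912025 ≡ 155 (mod 1361)
14^32 = (14^16)^2 ≡ 155^2 = 24025 ≡ 888 (mod 1361)
14^59 = 14^32 · 14^16 · 14^8 · 14^2 · 14^1 ≡ 888 · 155 · 955 · 196 · 14 ≡ 347 (mod 1361).
So B = 347. Elena then computes K = B^a mod p = 347^32 mod 1361.
347^1 ≡ 347 (mod 1361)
347^2 = (347^1)^2 ≡ 347^2 = 120409 ≡ 641 (mod 1361)
347^4 = (347^2)^2 ≡ 641^2 = 410881 ≡ 1220 (mod 1361)
347^8 = (347^4)^2 ≡ 1220^2 = 1488400 ≡ 827 (mod 1361)
347^16 = (347^8)^2 ≡ 827^2 = 683929 ≡ 707 (mod 1361)
347^32 = (347^16)^2 ≡ 707^2 = 499849 ≡ 362 (mod 1361)

362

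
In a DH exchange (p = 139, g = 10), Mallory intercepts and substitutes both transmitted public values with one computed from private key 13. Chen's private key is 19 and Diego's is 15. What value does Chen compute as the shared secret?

94

Chen receives Mallory's public value M = 10^13 mod 139 instead of the honest one.
10^1 ≡ 10 (mod 139)
10^2 = (10^1)^2 ≡ 10^2 = 100 ≡ 100 (mod 139)
10^4 = (10^2)^2 ≡ 100^2 = 10000 ≡ 131 (mod 139)
10^8 = (10^4)^2 ≡ 131^2 = 17161 ≡ 64 (mod 139)
10^13 = 10^8 · 10^4 · 10^1 ≡ 64 · 131 · 10 ≡ 23 (mod 139).
So M = 23. Chen computes K = M^19 mod 139.
23^1 ≡ 23 (mod 139)
23^2 = (23^1)^2 ≡ 23^2 = 529 ≡ 112 (mod 139)
23^4 = (23^2)^2 ≡ 112^2 = 12544 ≡ 34 (mod 139)
23^8 = (23^4)^2 ≡ 34^2 = 1156 ≡ 44 (mod 139)
23^16 = (23^8)^2 ≡ 44^2 = 1936 ≡ 129 (mod 139)
23^19 = 23^16 · 23^2 · 23^1 ≡ 129 · 112 · 23 ≡ 94 (mod 139).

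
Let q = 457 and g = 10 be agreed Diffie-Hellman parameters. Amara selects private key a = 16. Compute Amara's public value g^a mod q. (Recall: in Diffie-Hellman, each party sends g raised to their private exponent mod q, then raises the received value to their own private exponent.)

114

Public value = 10^16 mod 457.
10^1 ≡ 10 (mod 457)
10^2 = (10^1)^2 ≡ 10^2 = 100 ≡ 100 (mod 457)
10^4 = (10^2)^2 ≡ 100^2 = 10000 ≡ 403 (mod 457)
10^8 = (10^4)^2 ≡ 403^2 = 162409 ≡ 174 (mod 457)
10^16 = (10^8)^2 ≡ 174^2 = 30276 ≡ 114 (mod 457)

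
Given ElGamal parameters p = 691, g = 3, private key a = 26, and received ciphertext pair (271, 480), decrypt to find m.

Shared mask s = c₁^a mod p = 271^26 mod 691.
271^1 ≡ 271 (mod 691)
271^2 = (271^1)^2 ≡ 271^2 = 73441 ≡ 195 (mod 691)
271^4 = (271^2)^2 ≡ 195^2 = 38025 ≡ 20 (mod 691)
271^8 = (271^4)^2 ≡ 20^2 = 400 ≡ 400 (mod 691)
271^16 = (271^8)^2 ≡ 400^2 = 160000 ≡ 379 (mod 691)
271^26 = 271^16 · 271^8 · 271^2 ≡ 379 · 400 · 195 ≡ 329 (mod 691).
So s = 329; s⁻¹ ≡ 670 (mod 691).
m = c₂ · s⁻¹ mod 691 = 480 · 670 mod 691 = 285.

285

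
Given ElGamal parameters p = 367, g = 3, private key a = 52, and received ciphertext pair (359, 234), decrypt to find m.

347

Shared mask s = c₁^a mod p = 359^52 mod 367.
359^1 ≡ 359 (mod 367)
359^2 = (359^1)^2 ≡ 359^2 = 128881 ≡ 64 (mod 367)
359^4 = (359^2)^2 ≡ 64^2 = 4096 ≡ 59 (mod 367)
359^8 = (359^4)^2 ≡ 59^2 = 3481 ≡ 178 (mod 367)
359^16 = (359^8)^2 ≡ 178^2 = 31684 ≡ 122 (mod 367)
359^32 = (359^16)^2 ≡ 122^2 = 14884 ≡ 204 (mod 367)
359^52 = 359^32 · 359^16 · 359^4 ≡ 204 · 122 · 59 ≡ 25 (mod 367).
So s = 25; s⁻¹ ≡ 323 (mod 367).
m = c₂ · s⁻¹ mod 367 = 234 · 323 mod 367 = 347.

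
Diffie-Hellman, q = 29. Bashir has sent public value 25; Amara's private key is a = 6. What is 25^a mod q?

7

Shared key K = 25^6 mod 29.
25^1 ≡ 25 (mod 29)
25^2 = (25^1)^2 ≡ 25^2 = 625 ≡ 16 (mod 29)
25^4 = (25^2)^2 ≡ 16^2 = 256 ≡ 24 (mod 29)
25^6 = 25^4 · 25^2 ≡ 24 · 16 ≡ 7 (mod 29).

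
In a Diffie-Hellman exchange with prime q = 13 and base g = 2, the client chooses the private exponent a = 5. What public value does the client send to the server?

Public value = 2^5 mod 13.
2^1 ≡ 2 (mod 13)
2^2 = (2^1)^2 ≡ 2^2 = 4 ≡ 4 (mod 13)
2^4 = (2^2)^2 ≡ 4^2 = 16 ≡ 3 (mod 13)
2^5 = 2^4 · 2^1 ≡ 3 · 2 ≡ 6 (mod 13).

6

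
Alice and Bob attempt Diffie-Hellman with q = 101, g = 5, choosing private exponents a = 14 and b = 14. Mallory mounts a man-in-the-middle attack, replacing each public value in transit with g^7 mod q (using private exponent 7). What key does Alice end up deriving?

Alice receives Mallory's public value M = 5^7 mod 101 instead of the honest one.
5^1 ≡ 5 (mod 101)
5^2 = (5^1)^2 ≡ 5^2 = 25 ≡ 25 (mod 101)
5^4 = (5^2)^2 ≡ 25^2 = 625 ≡ 19 (mod 101)
5^7 = 5^4 · 5^2 · 5^1 ≡ 19 · 25 · 5 ≡ 52 (mod 101).
So M = 52. Alice computes K = M^14 mod 101.
52^1 ≡ 52 (mod 101)
52^2 = (52^1)^2 ≡ 52^2 = 2704 ≡ 78 (mod 101)
52^4 = (52^2)^2 ≡ 78^2 = 6084 ≡ 24 (mod 101)
52^8 = (52^4)^2 ≡ 24^2 = 576 ≡ 71 (mod 101)
52^14 = 52^8 · 52^4 · 52^2 ≡ 71 · 24 · 78 ≡ 97 (mod 101).

97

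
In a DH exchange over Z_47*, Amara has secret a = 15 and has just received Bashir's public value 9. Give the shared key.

Shared key K = 9^15 mod 47.
9^1 ≡ 9 (mod 47)
9^2 = (9^1)^2 ≡ 9^2 = 81 ≡ 34 (mod 47)
9^4 = (9^2)^2 ≡ 34^2 = 1156 ≡ 28 (mod 47)
9^8 = (9^4)^2 ≡ 28^2 = 784 ≡ 32 (mod 47)
9^15 = 9^8 · 9^4 · 9^2 · 9^1 ≡ 32 · 28 · 34 · 9 ≡ 25 (mod 47).

25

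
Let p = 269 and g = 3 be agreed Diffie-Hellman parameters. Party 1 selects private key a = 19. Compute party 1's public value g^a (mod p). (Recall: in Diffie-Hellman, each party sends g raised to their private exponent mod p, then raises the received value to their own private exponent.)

161

Public value = 3^19 (mod 269).
3^1 ≡ 3 (mod 269)
3^2 = (3^1)^2 ≡ 3^2 = 9 ≡ 9 (mod 269)
3^4 = (3^2)^2 ≡ 9^2 = 81 ≡ 81 (mod 269)
3^8 = (3^4)^2 ≡ 81^2 = 6561 ≡ 105 (mod 269)
3^16 = (3^8)^2 ≡ 105^2 = 11025 ≡ 265 (mod 269)
3^19 = 3^16 · 3^2 · 3^1 ≡ 265 · 9 · 3 ≡ 161 (mod 269).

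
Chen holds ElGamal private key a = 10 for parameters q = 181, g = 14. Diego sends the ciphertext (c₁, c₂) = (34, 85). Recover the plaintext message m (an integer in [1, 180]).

Shared mask s = c₁^a mod q = 34^10 mod 181.
34^1 ≡ 34 (mod 181)
34^2 = (34^1)^2 ≡ 34^2 = 1156 ≡ 70 (mod 181)
34^4 = (34^2)^2 ≡ 70^2 = 4900 ≡ 13 (mod 181)
34^8 = (34^4)^2 ≡ 13^2 = 169 ≡ 169 (mod 181)
34^10 = 34^8 · 34^2 ≡ 169 · 70 ≡ 65 (mod 181).
So s = 65; s⁻¹ ≡ 39 (mod 181).
m = c₂ · s⁻¹ mod 181 = 85 · 39 mod 181 = 57.

57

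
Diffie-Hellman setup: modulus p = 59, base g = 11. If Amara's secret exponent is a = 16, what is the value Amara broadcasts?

12

Public value = 11^16 (mod 59).
11^1 ≡ 11 (mod 59)
11^2 = (11^1)^2 ≡ 11^2 = 121 ≡ 3 (mod 59)
11^4 = (11^2)^2 ≡ 3^2 = 9 ≡ 9 (mod 59)
11^8 = (11^4)^2 ≡ 9^2 = 81 ≡ 22 (mod 59)
11^16 = (11^8)^2 ≡ 22^2 = 484 ≡ 12 (mod 59)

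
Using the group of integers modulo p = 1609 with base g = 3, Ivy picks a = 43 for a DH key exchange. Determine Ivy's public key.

643

Public value = 3^43 (mod 1609).
3^1 ≡ 3 (mod 1609)
3^2 = (3^1)^2 ≡ 3^2 = 9 ≡ 9 (mod 1609)
3^4 = (3^2)^2 ≡ 9^2 = 81 ≡ 81 (mod 1609)
3^8 = (3^4)^2 ≡ 81^2 = 6561 ≡ 125 (mod 1609)
3^16 = (3^8)^2 ≡ 125^2 = 15625 ≡ 1144 (mod 1609)
3^32 = (3^16)^2 ≡ 1144^2 = 1308736 ≡ 619 (mod 1609)
3^43 = 3^32 · 3^8 · 3^2 · 3^1 ≡ 619 · 125 · 9 · 3 ≡ 643 (mod 1609).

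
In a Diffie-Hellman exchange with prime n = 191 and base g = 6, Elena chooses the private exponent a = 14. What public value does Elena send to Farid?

125

Public value = 6^14 (mod 191).
6^1 ≡ 6 (mod 191)
6^2 = (6^1)^2 ≡ 6^2 = 36 ≡ 36 (mod 191)
6^4 = (6^2)^2 ≡ 36^2 = 1296 ≡ 150 (mod 191)
6^8 = (6^4)^2 ≡ 150^2 = 22500 ≡ 153 (mod 191)
6^14 = 6^8 · 6^4 · 6^2 ≡ 153 · 150 · 36 ≡ 125 (mod 191).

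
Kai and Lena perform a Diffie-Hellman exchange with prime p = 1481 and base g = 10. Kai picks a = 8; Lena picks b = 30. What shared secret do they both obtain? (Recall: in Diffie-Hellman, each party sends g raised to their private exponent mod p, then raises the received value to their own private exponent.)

Lena sends B = g^b mod p = 10^30 mod 1481.
10^1 ≡ 10 (mod 1481)
10^2 = (10^1)^2 ≡ 10^2 = 100 ≡ 100 (mod 1481)
10^4 = (10^2)^2 ≡ 100^2 = 10000 ≡ 1114 (mod 1481)
10^8 = (10^4)^2 ≡ 1114^2 = 1240996 ≡ 1399 (mod 1481)
10^16 = (10^8)^2 ≡ 1399^2 = 1957201 ≡ 800 (mod 1481)
10^30 = 10^16 · 10^8 · 10^4 · 10^2 ≡ 800 · 1399 · 1114 · 100 ≡ 476 (mod 1481).
So B = 476. Kai then computes K = B^a mod p = 476^8 mod 1481.
476^1 ≡ 476 (mod 1481)
476^2 = (476^1)^2 ≡ 476^2 = 226576 ≡ 1464 (mod 1481)
476^4 = (476^2)^2 ≡ 1464^2 = 2143296 ≡ 289 (mod 1481)
476^8 = (476^4)^2 ≡ 289^2 = 83521 ≡ 585 (mod 1481)

585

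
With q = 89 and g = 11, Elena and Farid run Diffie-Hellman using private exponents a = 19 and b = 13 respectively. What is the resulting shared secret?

Farid sends B = g^b mod q = 11^13 mod 89.
11^1 ≡ 11 (mod 89)
11^2 = (11^1)^2 ≡ 11^2 = 121 ≡ 32 (mod 89)
11^4 = (11^2)^2 ≡ 32^2 = 1024 ≡ 45 (mod 89)
11^8 = (11^4)^2 ≡ 45^2 = 2025 ≡ 67 (mod 89)
11^13 = 11^8 · 11^4 · 11^1 ≡ 67 · 45 · 11 ≡ 57 (mod 89).
So B = 57. Elena then computes K = B^a mod q = 57^19 mod 89.
57^1 ≡ 57 (mod 89)
57^2 = (57^1)^2 ≡ 57^2 = 3249 ≡ 45 (mod 89)
57^4 = (57^2)^2 ≡ 45^2 = 2025 ≡ 67 (mod 89)
57^8 = (57^4)^2 ≡ 67^2 = 4489 ≡ 39 (mod 89)
57^16 = (57^8)^2 ≡ 39^2 = 1521 ≡ 8 (mod 89)
57^19 = 57^16 · 57^2 · 57^1 ≡ 8 · 45 · 57 ≡ 50 (mod 89).

50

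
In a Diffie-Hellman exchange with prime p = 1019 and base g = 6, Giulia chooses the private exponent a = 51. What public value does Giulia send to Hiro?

Public value = 6^51 mod 1019.
6^1 ≡ 6 (mod 1019)
6^2 = (6^1)^2 ≡ 6^2 = 36 ≡ 36 (mod 1019)
6^4 = (6^2)^2 ≡ 36^2 = 1296 ≡ 277 (mod 1019)
6^8 = (6^4)^2 ≡ 277^2 = 76729 ≡ 304 (mod 1019)
6^16 = (6^8)^2 ≡ 304^2 = 92416 ≡ 706 (mod 1019)
6^32 = (6^16)^2 ≡ 706^2 = 498436 ≡ 145 (mod 1019)
6^51 = 6^32 · 6^16 · 6^2 · 6^1 ≡ 145 · 706 · 36 · 6 ≡ 639 (mod 1019).

639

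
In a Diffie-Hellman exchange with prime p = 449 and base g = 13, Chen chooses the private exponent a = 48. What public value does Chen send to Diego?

141

Public value = 13^48 (mod 449).
13^1 ≡ 13 (mod 449)
13^2 = (13^1)^2 ≡ 13^2 = 169 ≡ 169 (mod 449)
13^4 = (13^2)^2 ≡ 169^2 = 28561 ≡ 274 (mod 449)
13^8 = (13^4)^2 ≡ 274^2 = 75076 ≡ 93 (mod 449)
13^16 = (13^8)^2 ≡ 93^2 = 8649 ≡ 118 (mod 449)
13^32 = (13^16)^2 ≡ 118^2 = 13924 ≡ 5 (mod 449)
13^48 = 13^32 · 13^16 ≡ 5 · 118 ≡ 141 (mod 449).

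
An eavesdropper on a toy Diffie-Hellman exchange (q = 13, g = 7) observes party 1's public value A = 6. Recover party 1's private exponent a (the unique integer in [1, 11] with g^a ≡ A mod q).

7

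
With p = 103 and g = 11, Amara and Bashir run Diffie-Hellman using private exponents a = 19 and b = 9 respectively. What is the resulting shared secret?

Amara sends A = g^a mod p = 11^19 mod 103.
11^1 ≡ 11 (mod 103)
11^2 = (11^1)^2 ≡ 11^2 = 121 ≡ 18 (mod 103)
11^4 = (11^2)^2 ≡ 18^2 = 324 ≡ 15 (mod 103)
11^8 = (11^4)^2 ≡ 15^2 = 225 ≡ 19 (mod 103)
11^16 = (11^8)^2 ≡ 19^2 = 361 ≡ 52 (mod 103)
11^19 = 11^16 · 11^2 · 11^1 ≡ 52 · 18 · 11 ≡ 99 (mod 103).
So A = 99. Bashir then computes K = A^b mod p = 99^9 mod 103.
99^1 ≡ 99 (mod 103)
99^2 = (99^1)^2 ≡ 99^2 = 9801 ≡ 16 (mod 103)
99^4 = (99^2)^2 ≡ 16^2 = 256 ≡ 50 (mod 103)
99^8 = (99^4)^2 ≡ 50^2 = 2500 ≡ 28 (mod 103)
99^9 = 99^8 · 99^1 ≡ 28 · 99 ≡ 94 (mod 103).

94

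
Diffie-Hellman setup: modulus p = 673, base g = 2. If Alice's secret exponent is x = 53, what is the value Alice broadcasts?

32

Public value = 2^53 (mod 673).
2^1 ≡ 2 (mod 673)
2^2 = (2^1)^2 ≡ 2^2 = 4 ≡ 4 (mod 673)
2^4 = (2^2)^2 ≡ 4^2 = 16 ≡ 16 (mod 673)
2^8 = (2^4)^2 ≡ 16^2 = 256 ≡ 256 (mod 673)
2^16 = (2^8)^2 ≡ 256^2 = 65536 ≡ 255 (mod 673)
2^32 = (2^16)^2 ≡ 255^2 = 65025 ≡ 417 (mod 673)
2^53 = 2^32 · 2^16 · 2^4 · 2^1 ≡ 417 · 255 · 16 · 2 ≡ 32 (mod 673).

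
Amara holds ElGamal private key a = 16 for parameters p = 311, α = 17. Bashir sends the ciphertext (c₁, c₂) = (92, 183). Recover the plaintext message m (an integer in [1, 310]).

133

Shared mask s = c₁^a mod p = 92^16 mod 311.
92^1 ≡ 92 (mod 311)
92^2 = (92^1)^2 ≡ 92^2 = 8464 ≡ 67 (mod 311)
92^4 = (92^2)^2 ≡ 67^2 = 4489 ≡ 135 (mod 311)
92^8 = (92^4)^2 ≡ 135^2 = 18225 ≡ 187 (mod 311)
92^16 = (92^8)^2 ≡ 187^2 = 34969 ≡ 137 (mod 311)
So s = 137; s⁻¹ ≡ 84 (mod 311).
m = c₂ · s⁻¹ mod 311 = 183 · 84 mod 311 = 133.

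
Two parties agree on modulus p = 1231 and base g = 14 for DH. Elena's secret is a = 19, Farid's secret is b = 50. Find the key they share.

121

Farid sends B = g^b mod p = 14^50 mod 1231.
14^1 ≡ 14 (mod 1231)
14^2 = (14^1)^2 ≡ 14^2 = 196 ≡ 196 (mod 1231)
14^4 = (14^2)^2 ≡ 196^2 = 38416 ≡ 255 (mod 1231)
14^8 = (14^4)^2 ≡ 255^2 = 65025 ≡ 1013 (mod 1231)
14^16 = (14^8)^2 ≡ 1013^2 = 1026169 ≡ 746 (mod 1231)
14^32 = (14^16)^2 ≡ 746^2 = 556516 ≡ 104 (mod 1231)
14^50 = 14^32 · 14^16 · 14^2 ≡ 104 · 746 · 196 ≡ 1152 (mod 1231).
So B = 1152. Elena then computes K = B^a mod p = 1152^19 mod 1231.
1152^1 ≡ 1152 (mod 1231)
1152^2 = (1152^1)^2 ≡ 1152^2 = 1327104 ≡ 86 (mod 1231)
1152^4 = (1152^2)^2 ≡ 86^2 = 7396 ≡ 10 (mod 1231)
1152^8 = (1152^4)^2 ≡ 10^2 = 100 ≡ 100 (mod 1231)
1152^16 = (1152^8)^2 ≡ 100^2 = 10000 ≡ 152 (mod 1231)
1152^19 = 1152^16 · 1152^2 · 1152^1 ≡ 152 · 86 · 1152 ≡ 121 (mod 1231).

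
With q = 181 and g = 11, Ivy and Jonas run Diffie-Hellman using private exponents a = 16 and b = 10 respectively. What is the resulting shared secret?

43

Jonas sends B = g^b mod q = 11^10 mod 181.
11^1 ≡ 11 (mod 181)
11^2 = (11^1)^2 ≡ 11^2 = 121 ≡ 121 (mod 181)
11^4 = (11^2)^2 ≡ 121^2 = 14641 ≡ 161 (mod 181)
11^8 = (11^4)^2 ≡ 161^2 = 25921 ≡ 38 (mod 181)
11^10 = 11^8 · 11^2 ≡ 38 · 121 ≡ 73 (mod 181).
So B = 73. Ivy then computes K = B^a mod q = 73^16 mod 181.
73^1 ≡ 73 (mod 181)
73^2 = (73^1)^2 ≡ 73^2 = 5329 ≡ 80 (mod 181)
73^4 = (73^2)^2 ≡ 80^2 = 6400 ≡ 65 (mod 181)
73^8 = (73^4)^2 ≡ 65^2 = 4225 ≡ 62 (mod 181)
73^16 = (73^8)^2 ≡ 62^2 = 3844 ≡ 43 (mod 181)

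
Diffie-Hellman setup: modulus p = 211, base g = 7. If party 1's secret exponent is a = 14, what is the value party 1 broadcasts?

100

Public value = 7^{14} \pmod{211}.
7^1 ≡ 7 (mod 211)
7^2 = (7^1)^2 ≡ 7^2 = 49 ≡ 49 (mod 211)
7^4 = (7^2)^2 ≡ 49^2 = 2401 ≡ 80 (mod 211)
7^8 = (7^4)^2 ≡ 80^2 = 6400 ≡ 70 (mod 211)
7^14 = 7^8 · 7^4 · 7^2 ≡ 70 · 80 · 49 ≡ 100 (mod 211).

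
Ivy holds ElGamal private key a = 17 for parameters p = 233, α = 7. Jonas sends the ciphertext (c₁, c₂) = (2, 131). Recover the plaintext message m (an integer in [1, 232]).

210

Shared mask s = c₁^a mod p = 2^17 mod 233.
2^1 ≡ 2 (mod 233)
2^2 = (2^1)^2 ≡ 2^2 = 4 ≡ 4 (mod 233)
2^4 = (2^2)^2 ≡ 4^2 = 16 ≡ 16 (mod 233)
2^8 = (2^4)^2 ≡ 16^2 = 256 ≡ 23 (mod 233)
2^16 = (2^8)^2 ≡ 23^2 = 529 ≡ 63 (mod 233)
2^17 = 2^16 · 2^1 ≡ 63 · 2 ≡ 126 (mod 233).
So s = 126; s⁻¹ ≡ 135 (mod 233).
m = c₂ · s⁻¹ mod 233 = 131 · 135 mod 233 = 210.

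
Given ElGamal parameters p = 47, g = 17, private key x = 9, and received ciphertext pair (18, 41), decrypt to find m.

19

Shared mask s = c₁^x mod p = 18^9 mod 47.
18^1 ≡ 18 (mod 47)
18^2 = (18^1)^2 ≡ 18^2 = 324 ≡ 42 (mod 47)
18^4 = (18^2)^2 ≡ 42^2 = 1764 ≡ 25 (mod 47)
18^8 = (18^4)^2 ≡ 25^2 = 625 ≡ 14 (mod 47)
18^9 = 18^8 · 18^1 ≡ 14 · 18 ≡ 17 (mod 47).
So s = 17; s⁻¹ ≡ 36 (mod 47).
m = c₂ · s⁻¹ mod 47 = 41 · 36 mod 47 = 19.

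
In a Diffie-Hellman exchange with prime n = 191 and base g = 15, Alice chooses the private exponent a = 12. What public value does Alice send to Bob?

45

Public value = 15^12 mod 191.
15^1 ≡ 15 (mod 191)
15^2 = (15^1)^2 ≡ 15^2 = 225 ≡ 34 (mod 191)
15^4 = (15^2)^2 ≡ 34^2 = 1156 ≡ 10 (mod 191)
15^8 = (15^4)^2 ≡ 10^2 = 100 ≡ 100 (mod 191)
15^12 = 15^8 · 15^4 ≡ 100 · 10 ≡ 45 (mod 191).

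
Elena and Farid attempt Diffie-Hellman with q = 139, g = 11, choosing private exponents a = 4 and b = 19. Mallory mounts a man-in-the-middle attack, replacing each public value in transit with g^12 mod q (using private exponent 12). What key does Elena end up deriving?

79

Elena receives Mallory's public value M = 11^12 mod 139 instead of the honest one.
11^1 ≡ 11 (mod 139)
11^2 = (11^1)^2 ≡ 11^2 = 121 ≡ 121 (mod 139)
11^4 = (11^2)^2 ≡ 121^2 = 14641 ≡ 46 (mod 139)
11^8 = (11^4)^2 ≡ 46^2 = 2116 ≡ 31 (mod 139)
11^12 = 11^8 · 11^4 ≡ 31 · 46 ≡ 36 (mod 139).
So M = 36. Elena computes K = M^4 mod 139.
36^1 ≡ 36 (mod 139)
36^2 = (36^1)^2 ≡ 36^2 = 1296 ≡ 45 (mod 139)
36^4 = (36^2)^2 ≡ 45^2 = 2025 ≡ 79 (mod 139)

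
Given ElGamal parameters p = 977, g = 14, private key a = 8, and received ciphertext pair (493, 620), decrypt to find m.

372

Shared mask s = c₁^a mod p = 493^8 mod 977.
493^1 ≡ 493 (mod 977)
493^2 = (493^1)^2 ≡ 493^2 = 243049 ≡ 753 (mod 977)
493^4 = (493^2)^2 ≡ 753^2 = 567009 ≡ 349 (mod 977)
493^8 = (493^4)^2 ≡ 349^2 = 121801 ≡ 653 (mod 977)
So s = 653; s⁻¹ ≡ 196 (mod 977).
m = c₂ · s⁻¹ mod 977 = 620 · 196 mod 977 = 372.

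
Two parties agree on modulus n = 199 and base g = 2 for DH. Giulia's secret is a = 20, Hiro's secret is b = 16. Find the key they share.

Hiro sends B = g^b mod n = 2^16 mod 199.
2^1 ≡ 2 (mod 199)
2^2 = (2^1)^2 ≡ 2^2 = 4 ≡ 4 (mod 199)
2^4 = (2^2)^2 ≡ 4^2 = 16 ≡ 16 (mod 199)
2^8 = (2^4)^2 ≡ 16^2 = 256 ≡ 57 (mod 199)
2^16 = (2^8)^2 ≡ 57^2 = 3249 ≡ 65 (mod 199)
So B = 65. Giulia then computes K = B^a mod n = 65^20 mod 199.
65^1 ≡ 65 (mod 199)
65^2 = (65^1)^2 ≡ 65^2 = 4225 ≡ 46 (mod 199)
65^4 = (65^2)^2 ≡ 46^2 = 2116 ≡ 126 (mod 199)
65^8 = (65^4)^2 ≡ 126^2 = 15876 ≡ 155 (mod 199)
65^16 = (65^8)^2 ≡ 155^2 = 24025 ≡ 145 (mod 199)
65^20 = 65^16 · 65^4 ≡ 145 · 126 ≡ 161 (mod 199).

161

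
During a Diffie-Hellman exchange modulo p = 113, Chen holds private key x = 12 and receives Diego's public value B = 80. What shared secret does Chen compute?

Shared key K = 80^12 mod 113.
80^1 ≡ 80 (mod 113)
80^2 = (80^1)^2 ≡ 80^2 = 6400 ≡ 72 (mod 113)
80^4 = (80^2)^2 ≡ 72^2 = 5184 ≡ 99 (mod 113)
80^8 = (80^4)^2 ≡ 99^2 = 9801 ≡ 83 (mod 113)
80^12 = 80^8 · 80^4 ≡ 83 · 99 ≡ 81 (mod 113).

81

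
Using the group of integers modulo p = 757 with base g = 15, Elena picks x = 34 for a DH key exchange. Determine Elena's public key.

524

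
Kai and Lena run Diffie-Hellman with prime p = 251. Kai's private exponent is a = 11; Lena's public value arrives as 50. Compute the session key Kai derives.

Shared key K = 50^11 mod 251.
50^1 ≡ 50 (mod 251)
50^2 = (50^1)^2 ≡ 50^2 = 2500 ≡ 241 (mod 251)
50^4 = (50^2)^2 ≡ 241^2 = 58081 ≡ 100 (mod 251)
50^8 = (50^4)^2 ≡ 100^2 = 10000 ≡ 211 (mod 251)
50^11 = 50^8 · 50^2 · 50^1 ≡ 211 · 241 · 50 ≡ 171 (mod 251).

171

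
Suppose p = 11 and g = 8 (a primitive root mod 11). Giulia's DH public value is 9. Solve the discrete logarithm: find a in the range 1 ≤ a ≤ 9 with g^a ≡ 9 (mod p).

Try successive powers of 8 modulo 11:
8^1 ≡ 8
8^2 ≡ 9
Found: a = 2.

2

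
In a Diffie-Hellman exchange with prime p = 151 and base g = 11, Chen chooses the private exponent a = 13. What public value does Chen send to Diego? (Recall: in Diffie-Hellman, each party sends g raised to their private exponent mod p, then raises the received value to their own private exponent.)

Public value = 11^13 mod 151.
11^1 ≡ 11 (mod 151)
11^2 = (11^1)^2 ≡ 11^2 = 121 ≡ 121 (mod 151)
11^4 = (11^2)^2 ≡ 121^2 = 14641 ≡ 145 (mod 151)
11^8 = (11^4)^2 ≡ 145^2 = 21025 ≡ 36 (mod 151)
11^13 = 11^8 · 11^4 · 11^1 ≡ 36 · 145 · 11 ≡ 40 (mod 151).

40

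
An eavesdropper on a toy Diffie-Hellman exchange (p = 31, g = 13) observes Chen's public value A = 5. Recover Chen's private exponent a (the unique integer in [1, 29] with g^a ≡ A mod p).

10

Try successive powers of 13 modulo 31:
13^1 ≡ 13
13^2 ≡ 14
13^3 ≡ 27
13^4 ≡ 10
13^5 ≡ 6
13^6 ≡ 16
13^7 ≡ 22
13^8 ≡ 7
13^9 ≡ 29
13^10 ≡ 5
Found: a = 10.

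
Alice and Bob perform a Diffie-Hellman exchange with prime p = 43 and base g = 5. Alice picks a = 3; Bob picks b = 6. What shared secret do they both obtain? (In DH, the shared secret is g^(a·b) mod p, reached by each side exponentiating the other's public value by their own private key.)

11

Alice sends A = g^a mod p = 5^3 mod 43.
5^1 ≡ 5 (mod 43)
5^2 = (5^1)^2 ≡ 5^2 = 25 ≡ 25 (mod 43)
5^3 = 5^2 · 5^1 ≡ 25 · 5 ≡ 39 (mod 43).
So A = 39. Bob then computes K = A^b mod p = 39^6 mod 43.
39^1 ≡ 39 (mod 43)
39^2 = (39^1)^2 ≡ 39^2 = 1521 ≡ 16 (mod 43)
39^4 = (39^2)^2 ≡ 16^2 = 256 ≡ 41 (mod 43)
39^6 = 39^4 · 39^2 ≡ 41 · 16 ≡ 11 (mod 43).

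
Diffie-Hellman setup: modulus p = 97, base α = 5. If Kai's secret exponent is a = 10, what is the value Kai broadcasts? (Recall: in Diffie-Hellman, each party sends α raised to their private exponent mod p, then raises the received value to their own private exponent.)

53

Public value = 5^10 mod 97.
5^1 ≡ 5 (mod 97)
5^2 = (5^1)^2 ≡ 5^2 = 25 ≡ 25 (mod 97)
5^4 = (5^2)^2 ≡ 25^2 = 625 ≡ 43 (mod 97)
5^8 = (5^4)^2 ≡ 43^2 = 1849 ≡ 6 (mod 97)
5^10 = 5^8 · 5^2 ≡ 6 · 25 ≡ 53 (mod 97).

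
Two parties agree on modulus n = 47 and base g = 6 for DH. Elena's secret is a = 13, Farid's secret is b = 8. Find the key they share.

37

Elena sends A = g^a mod n = 6^13 mod 47.
6^1 ≡ 6 (mod 47)
6^2 = (6^1)^2 ≡ 6^2 = 36 ≡ 36 (mod 47)
6^4 = (6^2)^2 ≡ 36^2 = 1296 ≡ 27 (mod 47)
6^8 = (6^4)^2 ≡ 27^2 = 729 ≡ 24 (mod 47)
6^13 = 6^8 · 6^4 · 6^1 ≡ 24 · 27 · 6 ≡ 34 (mod 47).
So A = 34. Farid then computes K = A^b mod n = 34^8 mod 47.
34^1 ≡ 34 (mod 47)
34^2 = (34^1)^2 ≡ 34^2 = 1156 ≡ 28 (mod 47)
34^4 = (34^2)^2 ≡ 28^2 = 784 ≡ 32 (mod 47)
34^8 = (34^4)^2 ≡ 32^2 = 1024 ≡ 37 (mod 47)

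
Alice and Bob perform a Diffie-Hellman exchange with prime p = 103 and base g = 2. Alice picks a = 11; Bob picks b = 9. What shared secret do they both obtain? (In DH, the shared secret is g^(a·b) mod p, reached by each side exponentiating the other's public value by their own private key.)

Bob sends B = g^b mod p = 2^9 mod 103.
2^1 ≡ 2 (mod 103)
2^2 = (2^1)^2 ≡ 2^2 = 4 ≡ 4 (mod 103)
2^4 = (2^2)^2 ≡ 4^2 = 16 ≡ 16 (mod 103)
2^8 = (2^4)^2 ≡ 16^2 = 256 ≡ 50 (mod 103)
2^9 = 2^8 · 2^1 ≡ 50 · 2 ≡ 100 (mod 103).
So B = 100. Alice then computes K = B^a mod p = 100^11 mod 103.
100^1 ≡ 100 (mod 103)
100^2 = (100^1)^2 ≡ 100^2 = 10000 ≡ 9 (mod 103)
100^4 = (100^2)^2 ≡ 9^2 = 81 ≡ 81 (mod 103)
100^8 = (100^4)^2 ≡ 81^2 = 6561 ≡ 72 (mod 103)
100^11 = 100^8 · 100^2 · 100^1 ≡ 72 · 9 · 100 ≡ 13 (mod 103).

13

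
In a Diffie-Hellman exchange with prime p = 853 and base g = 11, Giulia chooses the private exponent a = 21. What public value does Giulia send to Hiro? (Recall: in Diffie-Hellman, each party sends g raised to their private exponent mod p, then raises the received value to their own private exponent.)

Public value = 11^21 (mod 853).
11^1 ≡ 11 (mod 853)
11^2 = (11^1)^2 ≡ 11^2 = 121 ≡ 121 (mod 853)
11^4 = (11^2)^2 ≡ 121^2 = 14641 ≡ 140 (mod 853)
11^8 = (11^4)^2 ≡ 140^2 = 19600 ≡ 834 (mod 853)
11^16 = (11^8)^2 ≡ 834^2 = 695556 ≡ 361 (mod 853)
11^21 = 11^16 · 11^4 · 11^1 ≡ 361 · 140 · 11 ≡ 637 (mod 853).

637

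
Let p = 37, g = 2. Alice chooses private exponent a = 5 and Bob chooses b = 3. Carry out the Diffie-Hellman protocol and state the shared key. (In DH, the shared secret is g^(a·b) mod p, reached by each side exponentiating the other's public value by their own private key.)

23

Alice sends A = g^a mod p = 2^5 mod 37.
2^1 ≡ 2 (mod 37)
2^2 = (2^1)^2 ≡ 2^2 = 4 ≡ 4 (mod 37)
2^4 = (2^2)^2 ≡ 4^2 = 16 ≡ 16 (mod 37)
2^5 = 2^4 · 2^1 ≡ 16 · 2 ≡ 32 (mod 37).
So A = 32. Bob then computes K = A^b mod p = 32^3 mod 37.
32^1 ≡ 32 (mod 37)
32^2 = (32^1)^2 ≡ 32^2 = 1024 ≡ 25 (mod 37)
32^3 = 32^2 · 32^1 ≡ 25 · 32 ≡ 23 (mod 37).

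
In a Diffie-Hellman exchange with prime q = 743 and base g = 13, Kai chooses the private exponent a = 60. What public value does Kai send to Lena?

275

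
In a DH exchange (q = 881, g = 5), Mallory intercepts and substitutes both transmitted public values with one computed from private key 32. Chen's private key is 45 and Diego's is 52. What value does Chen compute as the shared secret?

Chen receives Mallory's public value M = 5^32 mod 881 instead of the honest one.
5^1 ≡ 5 (mod 881)
5^2 = (5^1)^2 ≡ 5^2 = 25 ≡ 25 (mod 881)
5^4 = (5^2)^2 ≡ 25^2 = 625 ≡ 625 (mod 881)
5^8 = (5^4)^2 ≡ 625^2 = 390625 ≡ 342 (mod 881)
5^16 = (5^8)^2 ≡ 342^2 = 116964 ≡ 672 (mod 881)
5^32 = (5^16)^2 ≡ 672^2 = 451584 ≡ 512 (mod 881)
So M = 512. Chen computes K = M^45 mod 881.
512^1 ≡ 512 (mod 881)
512^2 = (512^1)^2 ≡ 512^2 = 262144 ≡ 487 (mod 881)
512^4 = (512^2)^2 ≡ 487^2 = 237169 ≡ 180 (mod 881)
512^8 = (512^4)^2 ≡ 180^2 = 32400 ≡ 684 (mod 881)
512^16 = (512^8)^2 ≡ 684^2 = 467856 ≡ 45 (mod 881)
512^32 = (512^16)^2 ≡ 45^2 = 2025 ≡ 263 (mod 881)
512^45 = 512^32 · 512^8 · 512^4 · 512^1 ≡ 263 · 684 · 180 · 512 ≡ 186 (mod 881).

186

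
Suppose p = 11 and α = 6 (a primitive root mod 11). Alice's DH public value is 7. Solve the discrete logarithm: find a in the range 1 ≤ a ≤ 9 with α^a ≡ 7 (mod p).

3

Try successive powers of 6 modulo 11:
6^1 ≡ 6
6^2 ≡ 3
6^3 ≡ 7
Found: a = 3.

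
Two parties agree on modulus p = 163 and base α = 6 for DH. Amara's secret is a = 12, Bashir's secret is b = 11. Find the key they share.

40

Bashir sends B = α^b mod p = 6^11 mod 163.
6^1 ≡ 6 (mod 163)
6^2 = (6^1)^2 ≡ 6^2 = 36 ≡ 36 (mod 163)
6^4 = (6^2)^2 ≡ 36^2 = 1296 ≡ 155 (mod 163)
6^8 = (6^4)^2 ≡ 155^2 = 24025 ≡ 64 (mod 163)
6^11 = 6^8 · 6^2 · 6^1 ≡ 64 · 36 · 6 ≡ 132 (mod 163).
So B = 132. Amara then computes K = B^a mod p = 132^12 mod 163.
132^1 ≡ 132 (mod 163)
132^2 = (132^1)^2 ≡ 132^2 = 17424 ≡ 146 (mod 163)
132^4 = (132^2)^2 ≡ 146^2 = 21316 ≡ 126 (mod 163)
132^8 = (132^4)^2 ≡ 126^2 = 15876 ≡ 65 (mod 163)
132^12 = 132^8 · 132^4 ≡ 65 · 126 ≡ 40 (mod 163).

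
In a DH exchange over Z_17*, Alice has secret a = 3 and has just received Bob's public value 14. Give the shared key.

7

Shared key K = 14^3 mod 17.
14^1 ≡ 14 (mod 17)
14^2 = (14^1)^2 ≡ 14^2 = 196 ≡ 9 (mod 17)
14^3 = 14^2 · 14^1 ≡ 9 · 14 ≡ 7 (mod 17).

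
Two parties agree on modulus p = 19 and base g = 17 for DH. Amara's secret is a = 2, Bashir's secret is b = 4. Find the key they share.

9

Bashir sends B = g^b mod p = 17^4 mod 19.
17^1 ≡ 17 (mod 19)
17^2 = (17^1)^2 ≡ 17^2 = 289 ≡ 4 (mod 19)
17^4 = (17^2)^2 ≡ 4^2 = 16 ≡ 16 (mod 19)
So B = 16. Amara then computes K = B^a mod p = 16^2 mod 19.
16^1 ≡ 16 (mod 19)
16^2 = (16^1)^2 ≡ 16^2 = 256 ≡ 9 (mod 19)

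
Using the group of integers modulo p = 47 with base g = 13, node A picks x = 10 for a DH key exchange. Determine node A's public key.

Public value = 13^10 mod 47.
13^1 ≡ 13 (mod 47)
13^2 = (13^1)^2 ≡ 13^2 = 169 ≡ 28 (mod 47)
13^4 = (13^2)^2 ≡ 28^2 = 784 ≡ 32 (mod 47)
13^8 = (13^4)^2 ≡ 32^2 = 1024 ≡ 37 (mod 47)
13^10 = 13^8 · 13^2 ≡ 37 · 28 ≡ 2 (mod 47).

2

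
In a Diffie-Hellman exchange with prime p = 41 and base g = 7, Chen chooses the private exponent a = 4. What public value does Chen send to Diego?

Public value = 7^4 mod 41.
7^1 ≡ 7 (mod 41)
7^2 = (7^1)^2 ≡ 7^2 = 49 ≡ 8 (mod 41)
7^4 = (7^2)^2 ≡ 8^2 = 64 ≡ 23 (mod 41)

23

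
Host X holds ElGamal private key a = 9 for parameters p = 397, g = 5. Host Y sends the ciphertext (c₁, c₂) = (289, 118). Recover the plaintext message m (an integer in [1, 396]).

Shared mask s = c₁^a mod p = 289^9 mod 397.
289^1 ≡ 289 (mod 397)
289^2 = (289^1)^2 ≡ 289^2 = 83521 ≡ 151 (mod 397)
289^4 = (289^2)^2 ≡ 151^2 = 22801 ≡ 172 (mod 397)
289^8 = (289^4)^2 ≡ 172^2 = 29584 ≡ 206 (mod 397)
289^9 = 289^8 · 289^1 ≡ 206 · 289 ≡ 381 (mod 397).
So s = 381; s⁻¹ ≡ 124 (mod 397).
m = c₂ · s⁻¹ mod 397 = 118 · 124 mod 397 = 340.

340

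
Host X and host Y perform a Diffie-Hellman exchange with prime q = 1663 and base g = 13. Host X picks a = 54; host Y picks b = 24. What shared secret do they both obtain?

1262

Host X sends A = g^a mod q = 13^54 mod 1663.
13^1 ≡ 13 (mod 1663)
13^2 = (13^1)^2 ≡ 13^2 = 169 ≡ 169 (mod 1663)
13^4 = (13^2)^2 ≡ 169^2 = 28561 ≡ 290 (mod 1663)
13^8 = (13^4)^2 ≡ 290^2 = 84100 ≡ 950 (mod 1663)
13^16 = (13^8)^2 ≡ 950^2 = 902500 ≡ 1154 (mod 1663)
13^32 = (13^16)^2 ≡ 1154^2 = 1331716 ≡ 1316 (mod 1663)
13^54 = 13^32 · 13^16 · 13^4 · 13^2 ≡ 1316 · 1154 · 290 · 169 ≡ 729 (mod 1663).
So A = 729. Host Y then computes K = A^b mod q = 729^24 mod 1663.
729^1 ≡ 729 (mod 1663)
729^2 = (729^1)^2 ≡ 729^2 = 531441 ≡ 944 (mod 1663)
729^4 = (729^2)^2 ≡ 944^2 = 891136 ≡ 1431 (mod 1663)
729^8 = (729^4)^2 ≡ 1431^2 = 2047761 ≡ 608 (mod 1663)
729^16 = (729^8)^2 ≡ 608^2 = 369664 ≡ 478 (mod 1663)
729^24 = 729^16 · 729^8 ≡ 478 · 608 ≡ 1262 (mod 1663).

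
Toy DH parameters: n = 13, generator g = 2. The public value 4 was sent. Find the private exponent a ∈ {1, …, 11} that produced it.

2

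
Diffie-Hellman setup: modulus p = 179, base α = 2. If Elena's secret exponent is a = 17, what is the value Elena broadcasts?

44

Public value = 2^{17} \pmod{179}.
2^1 ≡ 2 (mod 179)
2^2 = (2^1)^2 ≡ 2^2 = 4 ≡ 4 (mod 179)
2^4 = (2^2)^2 ≡ 4^2 = 16 ≡ 16 (mod 179)
2^8 = (2^4)^2 ≡ 16^2 = 256 ≡ 77 (mod 179)
2^16 = (2^8)^2 ≡ 77^2 = 5929 ≡ 22 (mod 179)
2^17 = 2^16 · 2^1 ≡ 22 · 2 ≡ 44 (mod 179).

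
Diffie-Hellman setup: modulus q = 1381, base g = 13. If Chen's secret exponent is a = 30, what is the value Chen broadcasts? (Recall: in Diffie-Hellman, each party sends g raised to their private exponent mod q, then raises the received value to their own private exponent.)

Public value = 13^30 mod 1381.
13^1 ≡ 13 (mod 1381)
13^2 = (13^1)^2 ≡ 13^2 = 169 ≡ 169 (mod 1381)
13^4 = (13^2)^2 ≡ 169^2 = 28561 ≡ 941 (mod 1381)
13^8 = (13^4)^2 ≡ 941^2 = 885481 ≡ 260 (mod 1381)
13^16 = (13^8)^2 ≡ 260^2 = 67600 ≡ 1312 (mod 1381)
13^30 = 13^16 · 13^8 · 13^4 · 13^2 ≡ 1312 · 260 · 941 · 169 ≡ 20 (mod 1381).

20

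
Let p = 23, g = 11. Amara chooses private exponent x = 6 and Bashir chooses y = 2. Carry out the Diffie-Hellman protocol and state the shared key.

Amara sends A = g^x mod p = 11^6 mod 23.
11^1 ≡ 11 (mod 23)
11^2 = (11^1)^2 ≡ 11^2 = 121 ≡ 6 (mod 23)
11^4 = (11^2)^2 ≡ 6^2 = 36 ≡ 13 (mod 23)
11^6 = 11^4 · 11^2 ≡ 13 · 6 ≡ 9 (mod 23).
So A = 9. Bashir then computes K = A^y mod p = 9^2 mod 23.
9^1 ≡ 9 (mod 23)
9^2 = (9^1)^2 ≡ 9^2 = 81 ≡ 12 (mod 23)

12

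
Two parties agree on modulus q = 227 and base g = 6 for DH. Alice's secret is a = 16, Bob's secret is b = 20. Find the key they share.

Alice sends A = g^a mod q = 6^16 mod 227.
6^1 ≡ 6 (mod 227)
6^2 = (6^1)^2 ≡ 6^2 = 36 ≡ 36 (mod 227)
6^4 = (6^2)^2 ≡ 36^2 = 1296 ≡ 161 (mod 227)
6^8 = (6^4)^2 ≡ 161^2 = 25921 ≡ 43 (mod 227)
6^16 = (6^8)^2 ≡ 43^2 = 1849 ≡ 33 (mod 227)
So A = 33. Bob then computes K = A^b mod q = 33^20 mod 227.
33^1 ≡ 33 (mod 227)
33^2 = (33^1)^2 ≡ 33^2 = 1089 ≡ 181 (mod 227)
33^4 = (33^2)^2 ≡ 181^2 = 32761 ≡ 73 (mod 227)
33^8 = (33^4)^2 ≡ 73^2 = 5329 ≡ 108 (mod 227)
33^16 = (33^8)^2 ≡ 108^2 = 11664 ≡ 87 (mod 227)
33^20 = 33^16 · 33^4 ≡ 87 · 73 ≡ 222 (mod 227).

222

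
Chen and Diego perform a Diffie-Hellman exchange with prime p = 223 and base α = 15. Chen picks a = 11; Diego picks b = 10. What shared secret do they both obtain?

119

Diego sends B = α^b mod p = 15^10 mod 223.
15^1 ≡ 15 (mod 223)
15^2 = (15^1)^2 ≡ 15^2 = 225 ≡ 2 (mod 223)
15^4 = (15^2)^2 ≡ 2^2 = 4 ≡ 4 (mod 223)
15^8 = (15^4)^2 ≡ 4^2 = 16 ≡ 16 (mod 223)
15^10 = 15^8 · 15^2 ≡ 16 · 2 ≡ 32 (mod 223).
So B = 32. Chen then computes K = B^a mod p = 32^11 mod 223.
32^1 ≡ 32 (mod 223)
32^2 = (32^1)^2 ≡ 32^2 = 1024 ≡ 132 (mod 223)
32^4 = (32^2)^2 ≡ 132^2 = 17424 ≡ 30 (mod 223)
32^8 = (32^4)^2 ≡ 30^2 = 900 ≡ 8 (mod 223)
32^11 = 32^8 · 32^2 · 32^1 ≡ 8 · 132 · 32 ≡ 119 (mod 223).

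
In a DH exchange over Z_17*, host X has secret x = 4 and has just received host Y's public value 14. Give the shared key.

13

Shared key K = 14^4 mod 17.
14^1 ≡ 14 (mod 17)
14^2 = (14^1)^2 ≡ 14^2 = 196 ≡ 9 (mod 17)
14^4 = (14^2)^2 ≡ 9^2 = 81 ≡ 13 (mod 17)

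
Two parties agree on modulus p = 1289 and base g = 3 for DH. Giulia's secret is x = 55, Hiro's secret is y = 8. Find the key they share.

529

Giulia sends A = g^x mod p = 3^55 mod 1289.
3^1 ≡ 3 (mod 1289)
3^2 = (3^1)^2 ≡ 3^2 = 9 ≡ 9 (mod 1289)
3^4 = (3^2)^2 ≡ 9^2 = 81 ≡ 81 (mod 1289)
3^8 = (3^4)^2 ≡ 81^2 = 6561 ≡ 116 (mod 1289)
3^16 = (3^8)^2 ≡ 116^2 = 13456 ≡ 566 (mod 1289)
3^32 = (3^16)^2 ≡ 566^2 = 320356 ≡ 684 (mod 1289)
3^55 = 3^32 · 3^16 · 3^4 · 3^2 · 3^1 ≡ 684 · 566 · 81 · 9 · 3 ≡ 411 (mod 1289).
So A = 411. Hiro then computes K = A^y mod p = 411^8 mod 1289.
411^1 ≡ 411 (mod 1289)
411^2 = (411^1)^2 ≡ 411^2 = 168921 ≡ 62 (mod 1289)
411^4 = (411^2)^2 ≡ 62^2 = 3844 ≡ 1266 (mod 1289)
411^8 = (411^4)^2 ≡ 1266^2 = 1602756 ≡ 529 (mod 1289)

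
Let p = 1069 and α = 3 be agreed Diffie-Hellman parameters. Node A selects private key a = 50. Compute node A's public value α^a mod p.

725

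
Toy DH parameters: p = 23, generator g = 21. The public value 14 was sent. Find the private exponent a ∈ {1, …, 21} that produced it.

5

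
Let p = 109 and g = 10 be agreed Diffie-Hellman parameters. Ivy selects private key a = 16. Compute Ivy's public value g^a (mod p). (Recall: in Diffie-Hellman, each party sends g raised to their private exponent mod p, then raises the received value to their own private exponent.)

Public value = 10^16 (mod 109).
10^1 ≡ 10 (mod 109)
10^2 = (10^1)^2 ≡ 10^2 = 100 ≡ 100 (mod 109)
10^4 = (10^2)^2 ≡ 100^2 = 10000 ≡ 81 (mod 109)
10^8 = (10^4)^2 ≡ 81^2 = 6561 ≡ 21 (mod 109)
10^16 = (10^8)^2 ≡ 21^2 = 441 ≡ 5 (mod 109)

5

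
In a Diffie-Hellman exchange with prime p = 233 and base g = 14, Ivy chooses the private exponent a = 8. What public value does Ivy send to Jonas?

142

Public value = 14^8 (mod 233).
14^1 ≡ 14 (mod 233)
14^2 = (14^1)^2 ≡ 14^2 = 196 ≡ 196 (mod 233)
14^4 = (14^2)^2 ≡ 196^2 = 38416 ≡ 204 (mod 233)
14^8 = (14^4)^2 ≡ 204^2 = 41616 ≡ 142 (mod 233)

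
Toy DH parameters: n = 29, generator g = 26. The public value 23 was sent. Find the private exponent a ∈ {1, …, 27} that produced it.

4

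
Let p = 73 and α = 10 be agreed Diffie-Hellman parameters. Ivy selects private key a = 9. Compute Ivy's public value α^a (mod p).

Public value = 10^9 (mod 73).
10^1 ≡ 10 (mod 73)
10^2 = (10^1)^2 ≡ 10^2 = 100 ≡ 27 (mod 73)
10^4 = (10^2)^2 ≡ 27^2 = 729 ≡ 72 (mod 73)
10^8 = (10^4)^2 ≡ 72^2 = 5184 ≡ 1 (mod 73)
10^9 = 10^8 · 10^1 ≡ 1 · 10 ≡ 10 (mod 73).

10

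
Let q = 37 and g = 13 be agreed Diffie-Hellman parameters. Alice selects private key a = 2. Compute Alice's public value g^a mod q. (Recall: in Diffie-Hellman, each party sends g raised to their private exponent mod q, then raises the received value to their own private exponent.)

Public value = 13^2 mod 37.
13^1 ≡ 13 (mod 37)
13^2 = (13^1)^2 ≡ 13^2 = 169 ≡ 21 (mod 37)

21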